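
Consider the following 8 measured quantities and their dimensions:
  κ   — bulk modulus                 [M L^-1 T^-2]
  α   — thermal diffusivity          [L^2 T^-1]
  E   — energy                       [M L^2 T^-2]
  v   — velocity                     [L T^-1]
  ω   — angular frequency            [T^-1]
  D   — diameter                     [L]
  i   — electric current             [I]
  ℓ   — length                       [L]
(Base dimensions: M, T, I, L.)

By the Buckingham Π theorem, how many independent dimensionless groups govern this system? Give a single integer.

Dimensional matrix (M×T×I×L by κ×α×E×v×ω×D×i×ℓ):
  M: [ 1  0  1  0  0  0  0  0]
  T: [-2 -1 -2 -1 -1  0  0  0]
  I: [ 0  0  0  0  0  0  1  0]
  L: [-1  2  2  1  0  1  0  1]
Row reduction gives pivot columns κ,α,E,i; rank = 4
n=8, r=4 ⇒ 4 dimensionless groups

4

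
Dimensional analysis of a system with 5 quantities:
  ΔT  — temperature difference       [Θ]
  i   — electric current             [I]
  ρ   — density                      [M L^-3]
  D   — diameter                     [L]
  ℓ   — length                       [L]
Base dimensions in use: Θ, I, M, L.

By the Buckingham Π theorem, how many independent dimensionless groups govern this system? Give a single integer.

Write exponents as rows Θ,I,M,L / cols ΔT,i,ρ,D,ℓ:
  Θ: [ 1  0  0  0  0]
  I: [ 0  1  0  0  0]
  M: [ 0  0  1  0  0]
  L: [ 0  0 -3  1  1]
RREF → pivots at {ΔT,i,ρ,D} ⇒ r = 4
5 vars − rank 4 = 1 Π group

1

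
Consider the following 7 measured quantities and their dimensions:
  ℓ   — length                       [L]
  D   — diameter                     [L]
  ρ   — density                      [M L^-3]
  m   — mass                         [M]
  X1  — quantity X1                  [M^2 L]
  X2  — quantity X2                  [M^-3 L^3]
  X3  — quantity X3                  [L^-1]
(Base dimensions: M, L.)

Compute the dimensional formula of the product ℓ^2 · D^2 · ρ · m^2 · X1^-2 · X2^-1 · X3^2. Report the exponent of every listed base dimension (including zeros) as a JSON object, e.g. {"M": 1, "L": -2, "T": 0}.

{"M": 2, "L": -6}

Write exponents as rows M,L / cols ℓ,D,ρ,m,X1,X2,X3:
  M: [ 0  0  1  1  2 -3  0]
  L: [ 1  1 -3  0  1  3 -1]
  [M]: (2)·0+(2)·0+(1)·1+(2)·1+(-2)·2+(-1)·-3+(2)·0 = 2
  [L]: (2)·1+(2)·1+(1)·-3+(2)·0+(-2)·1+(-1)·3+(2)·-1 = -6
⇒ M^2 L^-6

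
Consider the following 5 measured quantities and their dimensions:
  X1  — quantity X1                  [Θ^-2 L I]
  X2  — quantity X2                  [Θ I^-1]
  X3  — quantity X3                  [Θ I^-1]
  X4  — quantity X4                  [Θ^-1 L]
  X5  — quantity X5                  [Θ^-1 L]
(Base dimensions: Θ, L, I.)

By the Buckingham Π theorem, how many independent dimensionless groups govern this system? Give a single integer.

Exponent matrix [Θ,L,I] × [X1,X2,X3,X4,X5]:
  Θ: [-2  1  1 -1 -1]
  L: [ 1  0  0  1  1]
  I: [ 1 -1 -1  0  0]
RREF → pivots at {X1,X2} ⇒ r = 2
n=5, r=2 ⇒ 3 dimensionless groups

3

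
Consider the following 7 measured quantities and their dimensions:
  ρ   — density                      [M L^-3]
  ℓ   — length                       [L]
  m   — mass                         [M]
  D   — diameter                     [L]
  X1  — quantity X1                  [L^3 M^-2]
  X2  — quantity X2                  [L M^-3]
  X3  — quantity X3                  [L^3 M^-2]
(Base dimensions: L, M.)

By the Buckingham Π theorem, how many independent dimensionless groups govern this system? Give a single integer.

5

Exponent matrix [L,M] × [ρ,ℓ,m,D,X1,X2,X3]:
  L: [-3  1  0  1  3  1  3]
  M: [ 1  0  1  0 -2 -3 -2]
RREF → pivots at {ρ,ℓ} ⇒ r = 2
n=7, r=2 ⇒ 5 dimensionless groups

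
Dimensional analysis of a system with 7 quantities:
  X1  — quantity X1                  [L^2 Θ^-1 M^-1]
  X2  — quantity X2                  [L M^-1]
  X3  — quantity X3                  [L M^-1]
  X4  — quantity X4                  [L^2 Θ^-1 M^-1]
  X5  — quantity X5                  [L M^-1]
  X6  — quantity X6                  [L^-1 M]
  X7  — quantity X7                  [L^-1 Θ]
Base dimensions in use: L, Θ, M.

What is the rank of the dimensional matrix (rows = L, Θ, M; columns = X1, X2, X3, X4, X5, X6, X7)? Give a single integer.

Dimensional matrix (L×Θ×M by X1×X2×X3×X4×X5×X6×X7):
  L: [ 2  1  1  2  1 -1 -1]
  Θ: [-1  0  0 -1  0  0  1]
  M: [-1 -1 -1 -1 -1  1  0]
Row reduction gives pivot columns X1,X2; rank = 2

2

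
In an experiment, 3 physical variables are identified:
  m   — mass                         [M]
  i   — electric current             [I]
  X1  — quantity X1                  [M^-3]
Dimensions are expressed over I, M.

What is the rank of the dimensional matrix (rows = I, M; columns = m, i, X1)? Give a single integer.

2

Exponent matrix [I,M] × [m,i,X1]:
  I: [ 0  1  0]
  M: [ 1  0 -3]
Echelon form has 2 nonzero rows (pivots: m,i)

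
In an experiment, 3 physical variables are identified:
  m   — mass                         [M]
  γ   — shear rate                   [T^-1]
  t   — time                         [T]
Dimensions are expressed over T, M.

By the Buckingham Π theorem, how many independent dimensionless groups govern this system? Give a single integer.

1

Write exponents as rows T,M / cols m,γ,t:
  T: [ 0 -1  1]
  M: [ 1  0  0]
Echelon form has 2 nonzero rows (pivots: m,γ)
3 vars − rank 2 = 1 Π group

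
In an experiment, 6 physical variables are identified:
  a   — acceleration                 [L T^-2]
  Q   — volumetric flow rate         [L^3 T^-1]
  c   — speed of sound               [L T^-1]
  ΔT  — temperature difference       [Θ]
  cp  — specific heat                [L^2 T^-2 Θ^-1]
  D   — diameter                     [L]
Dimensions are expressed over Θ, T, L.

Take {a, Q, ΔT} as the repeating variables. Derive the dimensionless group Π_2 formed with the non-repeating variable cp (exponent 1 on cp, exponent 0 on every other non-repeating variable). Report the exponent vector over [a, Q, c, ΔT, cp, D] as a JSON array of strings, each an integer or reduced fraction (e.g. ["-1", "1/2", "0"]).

["-4/5", "-2/5", "0", "1", "1", "0"]

Exponent matrix [Θ,T,L] × [a,Q,c,ΔT,cp,D]:
  Θ: [ 0  0  0  1 -1  0]
  T: [-2 -1 -1  0 -2  0]
  L: [ 1  3  1  0  2  1]
Row reduction gives pivot columns a,Q,ΔT; rank = 3
Pivot set = {a,Q,ΔT}, free = {c,cp,D}
RREF:
  r0: [   1    0  2/5    0  4/5 -1/5]
  r1: [   0    1  1/5    0  2/5  2/5]
  r2: [   0    0    0    1   -1    0]
Fix exponent of cp at 1, c at 0, D at 0; solve each RREF row for its pivot's exponent:
  r0: exp(a) + (4/5)·1 = 0 ⇒ exp(a) = -4/5
  r1: exp(Q) + (2/5)·1 = 0 ⇒ exp(Q) = -2/5
  r2: exp(ΔT) + (-1)·1 = 0 ⇒ exp(ΔT) = 1
Π_2 = a^(-4/5) · Q^(-2/5) · ΔT · cp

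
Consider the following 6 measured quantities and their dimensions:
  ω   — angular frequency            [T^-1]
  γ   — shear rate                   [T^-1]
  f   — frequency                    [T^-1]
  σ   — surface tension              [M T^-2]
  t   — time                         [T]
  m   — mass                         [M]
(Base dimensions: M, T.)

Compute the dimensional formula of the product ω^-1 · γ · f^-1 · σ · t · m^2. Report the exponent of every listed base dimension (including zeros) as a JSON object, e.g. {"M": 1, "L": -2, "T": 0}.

{"M": 3, "T": 0}

Exponent matrix [M,T] × [ω,γ,f,σ,t,m]:
  M: [ 0  0  0  1  0  1]
  T: [-1 -1 -1 -2  1  0]
  [M]: (-1)·0+(1)·0+(-1)·0+(1)·1+(1)·0+(2)·1 = 3
  [T]: (-1)·-1+(1)·-1+(-1)·-1+(1)·-2+(1)·1+(2)·0 = 0
⇒ M^3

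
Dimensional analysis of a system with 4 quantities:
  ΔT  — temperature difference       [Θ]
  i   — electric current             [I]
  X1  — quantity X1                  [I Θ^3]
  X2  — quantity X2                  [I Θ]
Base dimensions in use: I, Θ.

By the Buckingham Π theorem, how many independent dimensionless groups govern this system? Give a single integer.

Write exponents as rows I,Θ / cols ΔT,i,X1,X2:
  I: [ 0  1  1  1]
  Θ: [ 1  0  3  1]
Echelon form has 2 nonzero rows (pivots: ΔT,i)
4 vars − rank 2 = 2 Π groups

2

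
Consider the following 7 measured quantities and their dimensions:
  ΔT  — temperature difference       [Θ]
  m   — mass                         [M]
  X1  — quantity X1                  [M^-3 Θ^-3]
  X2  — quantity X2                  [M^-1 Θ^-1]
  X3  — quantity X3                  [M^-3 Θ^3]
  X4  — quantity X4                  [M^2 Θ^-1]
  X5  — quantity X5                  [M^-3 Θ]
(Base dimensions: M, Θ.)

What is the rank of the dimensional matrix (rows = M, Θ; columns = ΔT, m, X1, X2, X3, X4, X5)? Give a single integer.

2

Exponent matrix [M,Θ] × [ΔT,m,X1,X2,X3,X4,X5]:
  M: [ 0  1 -3 -1 -3  2 -3]
  Θ: [ 1  0 -3 -1  3 -1  1]
Echelon form has 2 nonzero rows (pivots: ΔT,m)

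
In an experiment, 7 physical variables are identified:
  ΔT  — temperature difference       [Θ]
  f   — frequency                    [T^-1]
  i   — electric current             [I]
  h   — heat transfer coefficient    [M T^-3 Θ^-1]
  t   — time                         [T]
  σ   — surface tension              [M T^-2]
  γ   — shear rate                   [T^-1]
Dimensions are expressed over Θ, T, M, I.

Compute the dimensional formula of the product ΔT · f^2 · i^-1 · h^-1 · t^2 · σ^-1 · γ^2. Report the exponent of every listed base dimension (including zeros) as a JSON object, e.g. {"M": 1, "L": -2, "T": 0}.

{"Θ": 2, "T": 3, "M": -2, "I": -1}

Exponent matrix [Θ,T,M,I] × [ΔT,f,i,h,t,σ,γ]:
  Θ: [ 1  0  0 -1  0  0  0]
  T: [ 0 -1  0 -3  1 -2 -1]
  M: [ 0  0  0  1  0  1  0]
  I: [ 0  0  1  0  0  0  0]
  [Θ]: (1)·1+(2)·0+(-1)·0+(-1)·-1+(2)·0+(-1)·0+(2)·0 = 2
  [T]: (1)·0+(2)·-1+(-1)·0+(-1)·-3+(2)·1+(-1)·-2+(2)·-1 = 3
  [M]: (1)·0+(2)·0+(-1)·0+(-1)·1+(2)·0+(-1)·1+(2)·0 = -2
  [I]: (1)·0+(2)·0+(-1)·1+(-1)·0+(2)·0+(-1)·0+(2)·0 = -1
⇒ Θ^2 T^3 M^-2 I^-1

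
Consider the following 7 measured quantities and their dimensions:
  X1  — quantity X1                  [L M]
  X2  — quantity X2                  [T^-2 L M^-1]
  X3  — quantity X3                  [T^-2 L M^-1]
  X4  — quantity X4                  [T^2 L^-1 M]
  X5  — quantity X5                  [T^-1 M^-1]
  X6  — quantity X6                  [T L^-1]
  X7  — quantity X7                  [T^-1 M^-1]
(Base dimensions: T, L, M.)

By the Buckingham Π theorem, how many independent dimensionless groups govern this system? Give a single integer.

Write exponents as rows T,L,M / cols X1,X2,X3,X4,X5,X6,X7:
  T: [ 0 -2 -2  2 -1  1 -1]
  L: [ 1  1  1 -1  0 -1  0]
  M: [ 1 -1 -1  1 -1  0 -1]
RREF → pivots at {X1,X2} ⇒ r = 2
7 vars − rank 2 = 5 Π groups

5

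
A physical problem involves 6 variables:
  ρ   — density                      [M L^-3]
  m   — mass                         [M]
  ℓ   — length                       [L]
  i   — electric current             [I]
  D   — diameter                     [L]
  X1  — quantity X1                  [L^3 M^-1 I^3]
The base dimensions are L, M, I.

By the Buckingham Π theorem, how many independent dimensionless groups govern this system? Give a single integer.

3

Exponent matrix [L,M,I] × [ρ,m,ℓ,i,D,X1]:
  L: [-3  0  1  0  1  3]
  M: [ 1  1  0  0  0 -1]
  I: [ 0  0  0  1  0  3]
Echelon form has 3 nonzero rows (pivots: ρ,m,i)
6 vars − rank 3 = 3 Π groups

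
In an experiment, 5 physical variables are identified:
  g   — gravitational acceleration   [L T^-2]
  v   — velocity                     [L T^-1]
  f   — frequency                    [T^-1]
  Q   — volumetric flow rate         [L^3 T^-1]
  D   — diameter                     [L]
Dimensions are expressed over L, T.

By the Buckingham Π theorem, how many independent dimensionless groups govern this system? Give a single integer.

Exponent matrix [L,T] × [g,v,f,Q,D]:
  L: [ 1  1  0  3  1]
  T: [-2 -1 -1 -1  0]
RREF → pivots at {g,v} ⇒ r = 2
Π count = n − r = 5 − 2 = 3

3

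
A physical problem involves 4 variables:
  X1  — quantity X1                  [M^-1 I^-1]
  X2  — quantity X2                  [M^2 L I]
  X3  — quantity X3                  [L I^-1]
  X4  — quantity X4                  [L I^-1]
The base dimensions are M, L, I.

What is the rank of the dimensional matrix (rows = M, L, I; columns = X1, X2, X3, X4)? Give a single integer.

2

Exponent matrix [M,L,I] × [X1,X2,X3,X4]:
  M: [-1  2  0  0]
  L: [ 0  1  1  1]
  I: [-1  1 -1 -1]
Row reduction gives pivot columns X1,X2; rank = 2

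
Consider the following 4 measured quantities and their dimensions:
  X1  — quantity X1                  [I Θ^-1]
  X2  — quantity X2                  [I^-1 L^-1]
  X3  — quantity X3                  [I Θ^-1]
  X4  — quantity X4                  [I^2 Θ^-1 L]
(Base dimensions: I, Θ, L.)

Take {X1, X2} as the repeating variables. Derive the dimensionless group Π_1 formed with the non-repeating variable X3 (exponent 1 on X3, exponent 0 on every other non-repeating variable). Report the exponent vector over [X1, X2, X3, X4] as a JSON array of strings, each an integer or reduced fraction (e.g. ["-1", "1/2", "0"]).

["-1", "0", "1", "0"]

Write exponents as rows I,Θ,L / cols X1,X2,X3,X4:
  I: [ 1 -1  1  2]
  Θ: [-1  0 -1 -1]
  L: [ 0 -1  0  1]
RREF → pivots at {X1,X2} ⇒ r = 2
Pivot set = {X1,X2}, free = {X3,X4}
RREF:
  r0: [   1    0    1    1]
  r1: [   0    1    0   -1]
  r2: [   0    0    0    0]
Fix exponent of X3 at 1, X4 at 0; solve each RREF row for its pivot's exponent:
  r0: exp(X1) + (1)·1 = 0 ⇒ exp(X1) = -1
  r1: exp(X2) + (0)·1 = 0 ⇒ exp(X2) = 0
Π_1 = X1^-1 · X3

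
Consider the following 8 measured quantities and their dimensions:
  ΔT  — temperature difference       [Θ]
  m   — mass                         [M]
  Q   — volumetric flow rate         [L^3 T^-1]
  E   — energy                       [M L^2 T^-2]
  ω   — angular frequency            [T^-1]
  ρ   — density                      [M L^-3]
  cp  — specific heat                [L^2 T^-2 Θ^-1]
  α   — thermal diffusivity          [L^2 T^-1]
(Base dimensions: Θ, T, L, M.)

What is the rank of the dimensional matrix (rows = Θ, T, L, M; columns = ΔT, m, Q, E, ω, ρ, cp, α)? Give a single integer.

Exponent matrix [Θ,T,L,M] × [ΔT,m,Q,E,ω,ρ,cp,α]:
  Θ: [ 1  0  0  0  0  0 -1  0]
  T: [ 0  0 -1 -2 -1  0 -2 -1]
  L: [ 0  0  3  2  0 -3  2  2]
  M: [ 0  1  0  1  0  1  0  0]
Row reduction gives pivot columns ΔT,m,Q,E; rank = 4

4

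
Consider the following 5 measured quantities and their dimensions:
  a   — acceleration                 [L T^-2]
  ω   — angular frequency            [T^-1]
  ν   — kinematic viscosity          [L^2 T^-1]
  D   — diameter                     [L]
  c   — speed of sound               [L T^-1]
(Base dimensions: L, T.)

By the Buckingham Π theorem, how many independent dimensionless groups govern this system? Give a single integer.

Dimensional matrix (L×T by a×ω×ν×D×c):
  L: [ 1  0  2  1  1]
  T: [-2 -1 -1  0 -1]
Row reduction gives pivot columns a,ω; rank = 2
Π count = n − r = 5 − 2 = 3

3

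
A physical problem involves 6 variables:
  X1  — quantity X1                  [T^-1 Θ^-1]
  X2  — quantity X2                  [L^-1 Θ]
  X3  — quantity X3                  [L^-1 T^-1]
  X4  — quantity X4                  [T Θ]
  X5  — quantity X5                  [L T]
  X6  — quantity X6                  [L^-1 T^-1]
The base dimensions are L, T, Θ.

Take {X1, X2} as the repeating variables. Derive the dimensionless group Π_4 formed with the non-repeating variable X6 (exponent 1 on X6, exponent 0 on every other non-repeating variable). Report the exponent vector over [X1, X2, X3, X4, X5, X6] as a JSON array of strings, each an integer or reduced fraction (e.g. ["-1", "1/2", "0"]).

["-1", "-1", "0", "0", "0", "1"]

Dimensional matrix (L×T×Θ by X1×X2×X3×X4×X5×X6):
  L: [ 0 -1 -1  0  1 -1]
  T: [-1  0 -1  1  1 -1]
  Θ: [-1  1  0  1  0  0]
RREF → pivots at {X1,X2} ⇒ r = 2
Repeat: X1,X2; free: X3,X4,X5,X6
RREF:
  r0: [   1    0    1   -1   -1    1]
  r1: [   0    1    1    0   -1    1]
  r2: [   0    0    0    0    0    0]
Fix exponent of X6 at 1, X3 at 0, X4 at 0, X5 at 0; solve each RREF row for its pivot's exponent:
  r0: exp(X1) + (1)·1 = 0 ⇒ exp(X1) = -1
  r1: exp(X2) + (1)·1 = 0 ⇒ exp(X2) = -1
Π_4 = X1^-1 · X2^-1 · X6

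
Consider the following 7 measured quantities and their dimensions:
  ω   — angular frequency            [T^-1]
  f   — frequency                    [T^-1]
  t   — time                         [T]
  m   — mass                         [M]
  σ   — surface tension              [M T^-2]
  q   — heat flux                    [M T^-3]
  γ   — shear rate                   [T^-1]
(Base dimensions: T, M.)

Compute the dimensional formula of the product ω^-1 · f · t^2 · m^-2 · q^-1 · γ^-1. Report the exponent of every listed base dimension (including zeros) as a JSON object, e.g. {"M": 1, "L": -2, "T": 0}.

Write exponents as rows T,M / cols ω,f,t,m,σ,q,γ:
  T: [-1 -1  1  0 -2 -3 -1]
  M: [ 0  0  0  1  1  1  0]
  [T]: (-1)·-1+(1)·-1+(2)·1+(-2)·0+(-1)·-3+(-1)·-1 = 6
  [M]: (-1)·0+(1)·0+(2)·0+(-2)·1+(-1)·1+(-1)·0 = -3
⇒ T^6 M^-3

{"T": 6, "M": -3}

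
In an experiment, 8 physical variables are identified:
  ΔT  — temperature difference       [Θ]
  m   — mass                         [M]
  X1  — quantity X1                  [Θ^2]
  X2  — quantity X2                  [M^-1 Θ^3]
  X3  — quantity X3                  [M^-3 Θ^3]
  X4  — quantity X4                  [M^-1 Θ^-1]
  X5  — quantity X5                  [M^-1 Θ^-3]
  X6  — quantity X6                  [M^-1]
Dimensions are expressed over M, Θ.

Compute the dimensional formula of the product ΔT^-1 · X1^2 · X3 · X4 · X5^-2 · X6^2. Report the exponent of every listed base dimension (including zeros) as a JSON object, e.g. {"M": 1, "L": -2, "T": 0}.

Dimensional matrix (M×Θ by ΔT×m×X1×X2×X3×X4×X5×X6):
  M: [ 0  1  0 -1 -3 -1 -1 -1]
  Θ: [ 1  0  2  3  3 -1 -3  0]
  [M]: (-1)·0+(2)·0+(1)·-3+(1)·-1+(-2)·-1+(2)·-1 = -4
  [Θ]: (-1)·1+(2)·2+(1)·3+(1)·-1+(-2)·-3+(2)·0 = 11
⇒ M^-4 Θ^11

{"M": -4, "Θ": 11}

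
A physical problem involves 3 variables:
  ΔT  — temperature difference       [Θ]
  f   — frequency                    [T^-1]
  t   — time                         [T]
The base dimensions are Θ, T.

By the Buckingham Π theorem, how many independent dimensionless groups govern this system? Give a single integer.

1

Dimensional matrix (Θ×T by ΔT×f×t):
  Θ: [ 1  0  0]
  T: [ 0 -1  1]
RREF → pivots at {ΔT,f} ⇒ r = 2
Π count = n − r = 3 − 2 = 1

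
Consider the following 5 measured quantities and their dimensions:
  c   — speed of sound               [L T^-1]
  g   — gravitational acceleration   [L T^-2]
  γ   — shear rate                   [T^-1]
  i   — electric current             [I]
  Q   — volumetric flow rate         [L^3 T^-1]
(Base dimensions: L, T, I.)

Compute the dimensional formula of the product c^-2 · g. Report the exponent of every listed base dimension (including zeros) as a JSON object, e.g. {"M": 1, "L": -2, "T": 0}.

{"L": -1, "T": 0, "I": 0}

Write exponents as rows L,T,I / cols c,g,γ,i,Q:
  L: [ 1  1  0  0  3]
  T: [-1 -2 -1  0 -1]
  I: [ 0  0  0  1  0]
  [L]: (-2)·1+(1)·1 = -1
  [T]: (-2)·-1+(1)·-2 = 0
  [I]: (-2)·0+(1)·0 = 0
⇒ L^-1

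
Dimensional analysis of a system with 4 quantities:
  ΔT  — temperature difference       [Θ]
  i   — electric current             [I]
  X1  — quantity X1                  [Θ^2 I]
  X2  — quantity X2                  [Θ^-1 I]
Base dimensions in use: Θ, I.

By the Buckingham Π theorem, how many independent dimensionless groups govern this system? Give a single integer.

2

Write exponents as rows Θ,I / cols ΔT,i,X1,X2:
  Θ: [ 1  0  2 -1]
  I: [ 0  1  1  1]
Row reduction gives pivot columns ΔT,i; rank = 2
n=4, r=2 ⇒ 2 dimensionless groups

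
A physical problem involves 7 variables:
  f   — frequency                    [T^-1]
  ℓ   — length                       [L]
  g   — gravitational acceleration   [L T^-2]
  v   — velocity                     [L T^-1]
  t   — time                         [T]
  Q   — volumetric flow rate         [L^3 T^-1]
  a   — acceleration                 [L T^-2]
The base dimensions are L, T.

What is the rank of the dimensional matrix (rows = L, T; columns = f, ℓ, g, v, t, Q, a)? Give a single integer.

2

Dimensional matrix (L×T by f×ℓ×g×v×t×Q×a):
  L: [ 0  1  1  1  0  3  1]
  T: [-1  0 -2 -1  1 -1 -2]
Echelon form has 2 nonzero rows (pivots: f,ℓ)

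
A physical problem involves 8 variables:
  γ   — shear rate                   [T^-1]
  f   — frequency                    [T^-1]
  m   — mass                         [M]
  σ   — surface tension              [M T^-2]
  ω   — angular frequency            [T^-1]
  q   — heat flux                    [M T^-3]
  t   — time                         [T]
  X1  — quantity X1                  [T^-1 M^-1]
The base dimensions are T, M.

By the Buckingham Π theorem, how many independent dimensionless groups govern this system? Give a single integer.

Exponent matrix [T,M] × [γ,f,m,σ,ω,q,t,X1]:
  T: [-1 -1  0 -2 -1 -3  1 -1]
  M: [ 0  0  1  1  0  1  0 -1]
RREF → pivots at {γ,m} ⇒ r = 2
n=8, r=2 ⇒ 6 dimensionless groups

6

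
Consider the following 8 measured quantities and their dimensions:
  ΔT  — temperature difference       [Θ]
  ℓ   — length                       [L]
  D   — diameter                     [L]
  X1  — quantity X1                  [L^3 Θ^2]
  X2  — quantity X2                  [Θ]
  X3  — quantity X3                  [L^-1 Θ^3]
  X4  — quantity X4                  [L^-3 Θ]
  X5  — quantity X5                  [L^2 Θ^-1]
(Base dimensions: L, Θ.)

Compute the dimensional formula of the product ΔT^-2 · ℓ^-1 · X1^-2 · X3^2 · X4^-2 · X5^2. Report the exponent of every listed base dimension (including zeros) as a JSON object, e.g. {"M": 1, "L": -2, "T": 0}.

Dimensional matrix (L×Θ by ΔT×ℓ×D×X1×X2×X3×X4×X5):
  L: [ 0  1  1  3  0 -1 -3  2]
  Θ: [ 1  0  0  2  1  3  1 -1]
  [L]: (-2)·0+(-1)·1+(-2)·3+(2)·-1+(-2)·-3+(2)·2 = 1
  [Θ]: (-2)·1+(-1)·0+(-2)·2+(2)·3+(-2)·1+(2)·-1 = -4
⇒ L Θ^-4

{"L": 1, "Θ": -4}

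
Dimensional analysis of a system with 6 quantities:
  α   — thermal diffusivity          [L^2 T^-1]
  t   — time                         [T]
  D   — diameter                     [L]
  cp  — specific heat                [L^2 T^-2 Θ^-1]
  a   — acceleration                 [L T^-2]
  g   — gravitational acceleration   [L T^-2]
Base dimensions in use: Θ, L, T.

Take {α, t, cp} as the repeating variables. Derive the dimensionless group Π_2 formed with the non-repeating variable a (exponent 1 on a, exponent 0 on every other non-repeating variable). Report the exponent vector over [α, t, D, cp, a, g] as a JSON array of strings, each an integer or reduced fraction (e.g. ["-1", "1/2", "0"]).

["-1/2", "3/2", "0", "0", "1", "0"]

Write exponents as rows Θ,L,T / cols α,t,D,cp,a,g:
  Θ: [ 0  0  0 -1  0  0]
  L: [ 2  0  1  2  1  1]
  T: [-1  1  0 -2 -2 -2]
Row reduction gives pivot columns α,t,cp; rank = 3
Repeat: α,t,cp; free: D,a,g
RREF:
  r0: [   1    0  1/2    0  1/2  1/2]
  r1: [   0    1  1/2    0 -3/2 -3/2]
  r2: [   0    0    0    1    0    0]
Fix exponent of a at 1, D at 0, g at 0; solve each RREF row for its pivot's exponent:
  r0: exp(α) + (1/2)·1 = 0 ⇒ exp(α) = -1/2
  r1: exp(t) + (-3/2)·1 = 0 ⇒ exp(t) = 3/2
  r2: exp(cp) + (0)·1 = 0 ⇒ exp(cp) = 0
Π_2 = α^(-1/2) · t^(3/2) · a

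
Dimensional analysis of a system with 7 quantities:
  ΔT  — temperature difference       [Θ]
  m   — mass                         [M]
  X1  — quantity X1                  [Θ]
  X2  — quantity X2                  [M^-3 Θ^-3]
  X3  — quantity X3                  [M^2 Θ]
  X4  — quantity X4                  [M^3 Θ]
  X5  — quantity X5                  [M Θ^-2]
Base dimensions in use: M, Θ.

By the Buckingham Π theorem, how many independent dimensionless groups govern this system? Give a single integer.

Exponent matrix [M,Θ] × [ΔT,m,X1,X2,X3,X4,X5]:
  M: [ 0  1  0 -3  2  3  1]
  Θ: [ 1  0  1 -3  1  1 -2]
RREF → pivots at {ΔT,m} ⇒ r = 2
7 vars − rank 2 = 5 Π groups

5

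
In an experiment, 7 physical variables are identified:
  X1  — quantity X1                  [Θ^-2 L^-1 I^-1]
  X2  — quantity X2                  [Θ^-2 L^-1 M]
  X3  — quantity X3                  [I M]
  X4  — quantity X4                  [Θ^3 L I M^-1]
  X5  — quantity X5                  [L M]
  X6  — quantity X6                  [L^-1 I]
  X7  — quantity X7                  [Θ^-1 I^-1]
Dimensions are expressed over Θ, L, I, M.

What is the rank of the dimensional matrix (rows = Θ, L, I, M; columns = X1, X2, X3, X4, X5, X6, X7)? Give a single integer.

Write exponents as rows Θ,L,I,M / cols X1,X2,X3,X4,X5,X6,X7:
  Θ: [-2 -2  0  3  0  0 -1]
  L: [-1 -1  0  1  1 -1  0]
  I: [-1  0  1  1  0  1 -1]
  M: [ 0  1  1 -1  1  0  0]
Echelon form has 3 nonzero rows (pivots: X1,X2,X4)

3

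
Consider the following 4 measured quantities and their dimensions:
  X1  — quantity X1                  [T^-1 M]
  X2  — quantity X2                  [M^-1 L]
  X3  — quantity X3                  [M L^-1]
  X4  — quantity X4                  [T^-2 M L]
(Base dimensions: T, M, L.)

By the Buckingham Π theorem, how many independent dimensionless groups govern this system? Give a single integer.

2

Exponent matrix [T,M,L] × [X1,X2,X3,X4]:
  T: [-1  0  0 -2]
  M: [ 1 -1  1  1]
  L: [ 0  1 -1  1]
RREF → pivots at {X1,X2} ⇒ r = 2
n=4, r=2 ⇒ 2 dimensionless groups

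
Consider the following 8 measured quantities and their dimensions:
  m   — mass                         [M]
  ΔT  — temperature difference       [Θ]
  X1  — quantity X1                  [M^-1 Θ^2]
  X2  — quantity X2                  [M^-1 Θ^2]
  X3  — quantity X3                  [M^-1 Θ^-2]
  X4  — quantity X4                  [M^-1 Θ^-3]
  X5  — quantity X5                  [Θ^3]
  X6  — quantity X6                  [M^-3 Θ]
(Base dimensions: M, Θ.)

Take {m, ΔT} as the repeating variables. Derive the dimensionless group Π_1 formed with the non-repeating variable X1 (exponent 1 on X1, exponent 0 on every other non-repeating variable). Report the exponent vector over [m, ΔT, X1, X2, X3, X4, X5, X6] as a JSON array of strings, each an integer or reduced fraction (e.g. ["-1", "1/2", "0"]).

["1", "-2", "1", "0", "0", "0", "0", "0"]

Exponent matrix [M,Θ] × [m,ΔT,X1,X2,X3,X4,X5,X6]:
  M: [ 1  0 -1 -1 -1 -1  0 -3]
  Θ: [ 0  1  2  2 -2 -3  3  1]
RREF → pivots at {m,ΔT} ⇒ r = 2
Repeat: m,ΔT; free: X1,X2,X3,X4,X5,X6
RREF:
  r0: [   1    0   -1   -1   -1   -1    0   -3]
  r1: [   0    1    2    2   -2   -3    3    1]
Fix exponent of X1 at 1, X2 at 0, X3 at 0, X4 at 0, X5 at 0, X6 at 0; solve each RREF row for its pivot's exponent:
  r0: exp(m) + (-1)·1 = 0 ⇒ exp(m) = 1
  r1: exp(ΔT) + (2)·1 = 0 ⇒ exp(ΔT) = -2
Π_1 = m · ΔT^-2 · X1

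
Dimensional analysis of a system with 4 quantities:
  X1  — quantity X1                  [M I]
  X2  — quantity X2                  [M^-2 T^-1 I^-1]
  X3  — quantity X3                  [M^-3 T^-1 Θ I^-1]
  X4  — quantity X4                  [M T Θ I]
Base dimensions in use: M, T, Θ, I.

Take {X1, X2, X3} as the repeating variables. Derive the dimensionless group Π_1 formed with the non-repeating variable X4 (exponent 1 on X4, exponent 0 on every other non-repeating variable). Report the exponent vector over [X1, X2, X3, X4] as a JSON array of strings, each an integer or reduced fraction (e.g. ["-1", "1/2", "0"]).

Dimensional matrix (M×T×Θ×I by X1×X2×X3×X4):
  M: [ 1 -2 -3  1]
  T: [ 0 -1 -1  1]
  Θ: [ 0  0  1  1]
  I: [ 1 -1 -1  1]
Row reduction gives pivot columns X1,X2,X3; rank = 3
Pivot set = {X1,X2,X3}, free = {X4}
RREF:
  r0: [   1    0    0    0]
  r1: [   0    1    0   -2]
  r2: [   0    0    1    1]
  r3: [   0    0    0    0]
Fix exponent of X4 at 1; solve each RREF row for its pivot's exponent:
  r0: exp(X1) + (0)·1 = 0 ⇒ exp(X1) = 0
  r1: exp(X2) + (-2)·1 = 0 ⇒ exp(X2) = 2
  r2: exp(X3) + (1)·1 = 0 ⇒ exp(X3) = -1
Π_1 = X2^2 · X3^-1 · X4

["0", "2", "-1", "1"]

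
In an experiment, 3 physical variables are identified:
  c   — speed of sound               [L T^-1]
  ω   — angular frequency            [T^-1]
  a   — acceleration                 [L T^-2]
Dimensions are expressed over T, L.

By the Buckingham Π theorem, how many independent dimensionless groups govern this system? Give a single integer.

Exponent matrix [T,L] × [c,ω,a]:
  T: [-1 -1 -2]
  L: [ 1  0  1]
Echelon form has 2 nonzero rows (pivots: c,ω)
3 vars − rank 2 = 1 Π group

1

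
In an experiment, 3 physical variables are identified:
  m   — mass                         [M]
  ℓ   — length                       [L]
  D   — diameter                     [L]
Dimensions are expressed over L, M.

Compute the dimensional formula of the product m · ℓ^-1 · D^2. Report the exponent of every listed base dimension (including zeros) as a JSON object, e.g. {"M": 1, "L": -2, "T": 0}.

{"L": 1, "M": 1}

Dimensional matrix (L×M by m×ℓ×D):
  L: [ 0  1  1]
  M: [ 1  0  0]
  [L]: (1)·0+(-1)·1+(2)·1 = 1
  [M]: (1)·1+(-1)·0+(2)·0 = 1
⇒ L M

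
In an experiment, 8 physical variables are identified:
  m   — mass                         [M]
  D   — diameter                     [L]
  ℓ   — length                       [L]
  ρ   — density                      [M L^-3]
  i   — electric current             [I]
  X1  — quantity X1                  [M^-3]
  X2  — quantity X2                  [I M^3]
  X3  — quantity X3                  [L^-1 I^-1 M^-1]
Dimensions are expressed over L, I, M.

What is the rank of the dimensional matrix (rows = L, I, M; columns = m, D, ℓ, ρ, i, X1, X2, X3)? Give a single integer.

3

Exponent matrix [L,I,M] × [m,D,ℓ,ρ,i,X1,X2,X3]:
  L: [ 0  1  1 -3  0  0  0 -1]
  I: [ 0  0  0  0  1  0  1 -1]
  M: [ 1  0  0  1  0 -3  3 -1]
Row reduction gives pivot columns m,D,i; rank = 3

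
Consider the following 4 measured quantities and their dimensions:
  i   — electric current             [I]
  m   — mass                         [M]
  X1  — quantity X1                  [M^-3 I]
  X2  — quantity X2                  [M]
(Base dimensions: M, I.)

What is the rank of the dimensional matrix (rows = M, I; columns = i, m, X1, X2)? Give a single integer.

2

Dimensional matrix (M×I by i×m×X1×X2):
  M: [ 0  1 -3  1]
  I: [ 1  0  1  0]
Row reduction gives pivot columns i,m; rank = 2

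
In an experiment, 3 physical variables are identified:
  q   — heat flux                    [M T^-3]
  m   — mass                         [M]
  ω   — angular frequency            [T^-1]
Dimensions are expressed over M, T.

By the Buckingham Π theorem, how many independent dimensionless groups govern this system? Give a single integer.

Write exponents as rows M,T / cols q,m,ω:
  M: [ 1  1  0]
  T: [-3  0 -1]
Row reduction gives pivot columns q,m; rank = 2
n=3, r=2 ⇒ 1 dimensionless group

1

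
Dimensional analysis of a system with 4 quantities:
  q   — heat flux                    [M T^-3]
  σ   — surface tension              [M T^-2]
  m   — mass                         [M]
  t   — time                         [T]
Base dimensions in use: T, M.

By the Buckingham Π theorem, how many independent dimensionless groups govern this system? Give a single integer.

Write exponents as rows T,M / cols q,σ,m,t:
  T: [-3 -2  0  1]
  M: [ 1  1  1  0]
RREF → pivots at {q,σ} ⇒ r = 2
4 vars − rank 2 = 2 Π groups

2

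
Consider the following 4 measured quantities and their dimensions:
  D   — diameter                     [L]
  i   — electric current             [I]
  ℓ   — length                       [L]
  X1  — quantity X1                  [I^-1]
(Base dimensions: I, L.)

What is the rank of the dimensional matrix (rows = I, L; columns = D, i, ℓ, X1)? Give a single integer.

2

Write exponents as rows I,L / cols D,i,ℓ,X1:
  I: [ 0  1  0 -1]
  L: [ 1  0  1  0]
Row reduction gives pivot columns D,i; rank = 2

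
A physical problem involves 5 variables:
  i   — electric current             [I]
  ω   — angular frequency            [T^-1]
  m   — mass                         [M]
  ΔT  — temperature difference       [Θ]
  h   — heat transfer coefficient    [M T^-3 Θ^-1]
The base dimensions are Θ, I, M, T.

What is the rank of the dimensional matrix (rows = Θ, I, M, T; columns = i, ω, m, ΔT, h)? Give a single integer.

4

Write exponents as rows Θ,I,M,T / cols i,ω,m,ΔT,h:
  Θ: [ 0  0  0  1 -1]
  I: [ 1  0  0  0  0]
  M: [ 0  0  1  0  1]
  T: [ 0 -1  0  0 -3]
Echelon form has 4 nonzero rows (pivots: i,ω,m,ΔT)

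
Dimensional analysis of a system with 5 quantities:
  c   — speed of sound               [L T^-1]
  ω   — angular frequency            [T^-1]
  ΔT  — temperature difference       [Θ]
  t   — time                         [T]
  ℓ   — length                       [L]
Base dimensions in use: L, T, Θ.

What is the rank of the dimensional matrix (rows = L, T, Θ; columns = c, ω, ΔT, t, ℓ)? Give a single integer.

3

Write exponents as rows L,T,Θ / cols c,ω,ΔT,t,ℓ:
  L: [ 1  0  0  0  1]
  T: [-1 -1  0  1  0]
  Θ: [ 0  0  1  0  0]
Row reduction gives pivot columns c,ω,ΔT; rank = 3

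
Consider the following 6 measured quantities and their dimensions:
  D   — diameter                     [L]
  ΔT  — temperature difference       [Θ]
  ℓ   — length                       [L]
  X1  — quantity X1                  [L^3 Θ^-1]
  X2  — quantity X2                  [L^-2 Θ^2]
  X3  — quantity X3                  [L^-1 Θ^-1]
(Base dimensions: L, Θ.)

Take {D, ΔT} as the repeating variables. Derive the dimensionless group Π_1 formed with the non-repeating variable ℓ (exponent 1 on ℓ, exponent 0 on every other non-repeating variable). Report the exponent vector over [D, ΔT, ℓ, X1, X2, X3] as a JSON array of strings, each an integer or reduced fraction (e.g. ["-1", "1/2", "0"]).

Write exponents as rows L,Θ / cols D,ΔT,ℓ,X1,X2,X3:
  L: [ 1  0  1  3 -2 -1]
  Θ: [ 0  1  0 -1  2 -1]
RREF → pivots at {D,ΔT} ⇒ r = 2
Repeat: D,ΔT; free: ℓ,X1,X2,X3
RREF:
  r0: [   1    0    1    3   -2   -1]
  r1: [   0    1    0   -1    2   -1]
Fix exponent of ℓ at 1, X1 at 0, X2 at 0, X3 at 0; solve each RREF row for its pivot's exponent:
  r0: exp(D) + (1)·1 = 0 ⇒ exp(D) = -1
  r1: exp(ΔT) + (0)·1 = 0 ⇒ exp(ΔT) = 0
Π_1 = D^-1 · ℓ

["-1", "0", "1", "0", "0", "0"]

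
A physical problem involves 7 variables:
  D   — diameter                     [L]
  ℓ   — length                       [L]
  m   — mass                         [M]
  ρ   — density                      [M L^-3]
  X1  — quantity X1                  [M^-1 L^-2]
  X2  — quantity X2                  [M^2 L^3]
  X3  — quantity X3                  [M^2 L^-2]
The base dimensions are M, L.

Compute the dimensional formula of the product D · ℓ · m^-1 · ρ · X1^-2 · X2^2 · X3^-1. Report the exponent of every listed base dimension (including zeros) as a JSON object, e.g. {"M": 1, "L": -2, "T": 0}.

Exponent matrix [M,L] × [D,ℓ,m,ρ,X1,X2,X3]:
  M: [ 0  0  1  1 -1  2  2]
  L: [ 1  1  0 -3 -2  3 -2]
  [M]: (1)·0+(1)·0+(-1)·1+(1)·1+(-2)·-1+(2)·2+(-1)·2 = 4
  [L]: (1)·1+(1)·1+(-1)·0+(1)·-3+(-2)·-2+(2)·3+(-1)·-2 = 11
⇒ M^4 L^11

{"M": 4, "L": 11}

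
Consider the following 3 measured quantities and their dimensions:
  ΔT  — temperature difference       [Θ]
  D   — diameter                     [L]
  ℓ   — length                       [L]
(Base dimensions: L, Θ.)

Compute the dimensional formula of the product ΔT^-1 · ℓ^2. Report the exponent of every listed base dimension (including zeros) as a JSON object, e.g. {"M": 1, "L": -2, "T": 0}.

{"L": 2, "Θ": -1}

Exponent matrix [L,Θ] × [ΔT,D,ℓ]:
  L: [ 0  1  1]
  Θ: [ 1  0  0]
  [L]: (-1)·0+(2)·1 = 2
  [Θ]: (-1)·1+(2)·0 = -1
⇒ L^2 Θ^-1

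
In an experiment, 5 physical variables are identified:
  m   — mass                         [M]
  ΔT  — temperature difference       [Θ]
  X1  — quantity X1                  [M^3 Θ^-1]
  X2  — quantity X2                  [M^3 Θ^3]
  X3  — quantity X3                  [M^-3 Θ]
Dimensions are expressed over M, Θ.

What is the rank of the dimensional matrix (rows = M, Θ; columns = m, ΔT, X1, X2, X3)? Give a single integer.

2

Write exponents as rows M,Θ / cols m,ΔT,X1,X2,X3:
  M: [ 1  0  3  3 -3]
  Θ: [ 0  1 -1  3  1]
Row reduction gives pivot columns m,ΔT; rank = 2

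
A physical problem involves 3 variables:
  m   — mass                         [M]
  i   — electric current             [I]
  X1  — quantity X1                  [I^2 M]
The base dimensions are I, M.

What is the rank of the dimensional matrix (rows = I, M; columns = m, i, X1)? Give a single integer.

2

Write exponents as rows I,M / cols m,i,X1:
  I: [ 0  1  2]
  M: [ 1  0  1]
Echelon form has 2 nonzero rows (pivots: m,i)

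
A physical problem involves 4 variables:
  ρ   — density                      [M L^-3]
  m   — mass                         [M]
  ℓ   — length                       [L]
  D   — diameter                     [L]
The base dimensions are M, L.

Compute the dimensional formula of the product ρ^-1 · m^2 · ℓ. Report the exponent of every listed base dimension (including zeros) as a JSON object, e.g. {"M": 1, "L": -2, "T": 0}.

Write exponents as rows M,L / cols ρ,m,ℓ,D:
  M: [ 1  1  0  0]
  L: [-3  0  1  1]
  [M]: (-1)·1+(2)·1+(1)·0 = 1
  [L]: (-1)·-3+(2)·0+(1)·1 = 4
⇒ M L^4

{"M": 1, "L": 4}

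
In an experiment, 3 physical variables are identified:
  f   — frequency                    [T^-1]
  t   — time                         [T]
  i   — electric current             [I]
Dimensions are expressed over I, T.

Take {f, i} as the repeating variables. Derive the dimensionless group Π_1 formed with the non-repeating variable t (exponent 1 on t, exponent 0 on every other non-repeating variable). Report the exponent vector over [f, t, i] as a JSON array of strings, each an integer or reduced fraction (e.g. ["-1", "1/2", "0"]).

Write exponents as rows I,T / cols f,t,i:
  I: [ 0  0  1]
  T: [-1  1  0]
Echelon form has 2 nonzero rows (pivots: f,i)
Pivot set = {f,i}, free = {t}
RREF:
  r0: [   1   -1    0]
  r1: [   0    0    1]
Fix exponent of t at 1; solve each RREF row for its pivot's exponent:
  r0: exp(f) + (-1)·1 = 0 ⇒ exp(f) = 1
  r1: exp(i) + (0)·1 = 0 ⇒ exp(i) = 0
Π_1 = f · t

["1", "1", "0"]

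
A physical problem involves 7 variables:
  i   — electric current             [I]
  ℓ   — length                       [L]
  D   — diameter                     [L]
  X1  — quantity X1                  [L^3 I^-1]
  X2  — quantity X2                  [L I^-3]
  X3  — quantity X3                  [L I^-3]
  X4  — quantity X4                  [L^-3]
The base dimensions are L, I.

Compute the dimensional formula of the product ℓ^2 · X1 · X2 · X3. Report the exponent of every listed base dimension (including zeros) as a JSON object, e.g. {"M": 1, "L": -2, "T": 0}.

Write exponents as rows L,I / cols i,ℓ,D,X1,X2,X3,X4:
  L: [ 0  1  1  3  1  1 -3]
  I: [ 1  0  0 -1 -3 -3  0]
  [L]: (2)·1+(1)·3+(1)·1+(1)·1 = 7
  [I]: (2)·0+(1)·-1+(1)·-3+(1)·-3 = -7
⇒ L^7 I^-7

{"L": 7, "I": -7}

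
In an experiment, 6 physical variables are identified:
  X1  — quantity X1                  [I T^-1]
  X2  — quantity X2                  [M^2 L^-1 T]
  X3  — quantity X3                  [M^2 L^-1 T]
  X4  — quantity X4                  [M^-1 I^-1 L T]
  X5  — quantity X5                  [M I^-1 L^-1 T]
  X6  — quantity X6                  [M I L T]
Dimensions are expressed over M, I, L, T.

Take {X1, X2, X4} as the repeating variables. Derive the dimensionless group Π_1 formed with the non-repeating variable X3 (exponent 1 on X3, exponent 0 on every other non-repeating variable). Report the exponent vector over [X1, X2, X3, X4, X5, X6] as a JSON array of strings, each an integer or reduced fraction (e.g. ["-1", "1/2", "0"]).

["0", "-1", "1", "0", "0", "0"]

Exponent matrix [M,I,L,T] × [X1,X2,X3,X4,X5,X6]:
  M: [ 0  2  2 -1  1  1]
  I: [ 1  0  0 -1 -1  1]
  L: [ 0 -1 -1  1 -1  1]
  T: [-1  1  1  1  1  1]
RREF → pivots at {X1,X2,X4} ⇒ r = 3
Repeat: X1,X2,X4; free: X3,X5,X6
RREF:
  r0: [   1    0    0    0   -2    4]
  r1: [   0    1    1    0    0    2]
  r2: [   0    0    0    1   -1    3]
  r3: [   0    0    0    0    0    0]
Fix exponent of X3 at 1, X5 at 0, X6 at 0; solve each RREF row for its pivot's exponent:
  r0: exp(X1) + (0)·1 = 0 ⇒ exp(X1) = 0
  r1: exp(X2) + (1)·1 = 0 ⇒ exp(X2) = -1
  r2: exp(X4) + (0)·1 = 0 ⇒ exp(X4) = 0
Π_1 = X2^-1 · X3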